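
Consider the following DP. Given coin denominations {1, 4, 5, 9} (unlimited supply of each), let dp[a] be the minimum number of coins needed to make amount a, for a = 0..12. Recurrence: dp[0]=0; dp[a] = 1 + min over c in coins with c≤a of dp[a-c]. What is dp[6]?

2

 a  0  1  2  3  4  5  6  7  8  9 10 11 12
dp  0  1  2  3  1  1  2  3  2  1  2  3  3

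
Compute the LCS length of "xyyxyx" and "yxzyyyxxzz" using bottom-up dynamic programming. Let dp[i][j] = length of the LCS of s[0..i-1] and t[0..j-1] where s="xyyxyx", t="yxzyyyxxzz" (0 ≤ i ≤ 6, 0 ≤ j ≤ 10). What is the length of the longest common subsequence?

5

   ''  y  x  z  y  y  y  x  x  z  z
''  0  0  0  0  0  0  0  0  0  0  0
 x  0  0  1  1  1  1  1  1  1  1  1
 y  0  1  1  1  2  2  2  2  2  2  2
 y  0  1  1  1  2  3  3  3  3  3  3
 x  0  1  2  2  2  3  3  4  4  4  4
 y  0  1  2  2  3  3  4  4  4  4  4
 x  0  1  2  2  3  3  4  5  5  5  5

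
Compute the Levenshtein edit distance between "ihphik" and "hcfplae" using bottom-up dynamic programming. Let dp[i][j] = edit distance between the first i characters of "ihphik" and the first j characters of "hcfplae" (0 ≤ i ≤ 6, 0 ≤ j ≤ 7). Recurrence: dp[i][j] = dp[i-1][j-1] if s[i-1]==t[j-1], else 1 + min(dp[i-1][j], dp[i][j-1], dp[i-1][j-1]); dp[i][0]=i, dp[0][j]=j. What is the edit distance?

6

   ''  h  c  f  p  l  a  e
''  0  1  2  3  4  5  6  7
 i  1  1  2  3  4  5  6  7
 h  2  1  2  3  4  5  6  7
 p  3  2  2  3  3  4  5  6
 h  4  3  3  3  4  4  5  6
 i  5  4  4  4  4  5  5  6
 k  6  5  5  5  5  5  6  6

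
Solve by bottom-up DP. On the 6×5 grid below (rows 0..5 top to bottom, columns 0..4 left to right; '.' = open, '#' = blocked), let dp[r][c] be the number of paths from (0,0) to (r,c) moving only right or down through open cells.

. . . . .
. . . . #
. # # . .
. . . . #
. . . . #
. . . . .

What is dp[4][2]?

r\c   0   1   2   3   4
  0   1   1   1   1   1
  1   1   2   3   4   0
  2   1   0   0   4   4
  3   1   1   1   5   0
  4   1   2   3   8   0
  5   1   3   6  14  14

3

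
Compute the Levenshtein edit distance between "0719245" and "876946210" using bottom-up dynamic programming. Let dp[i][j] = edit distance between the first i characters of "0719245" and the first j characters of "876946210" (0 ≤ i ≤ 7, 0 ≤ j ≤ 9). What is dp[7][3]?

   ''  8  7  6  9  4  6  2  1  0
''  0  1  2  3  4  5  6  7  8  9
 0  1  1  2  3  4  5  6  7  8  8
 7  2  2  1  2  3  4  5  6  7  8
 1  3  3  2  2  3  4  5  6  6  7
 9  4  4  3  3  2  3  4  5  6  7
 2  5  5  4  4  3  3  4  4  5  6
 4  6  6  5  5  4  3  4  5  5  6
 5  7  7  6  6  5  4  4  5  6  6

6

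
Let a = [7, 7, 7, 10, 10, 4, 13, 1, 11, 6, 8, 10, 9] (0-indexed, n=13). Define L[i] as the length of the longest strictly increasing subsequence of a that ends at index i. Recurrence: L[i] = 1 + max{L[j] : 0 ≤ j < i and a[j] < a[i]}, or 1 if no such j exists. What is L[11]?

   i    0    1    2    3    4    5    6    7    8    9   10   11   12
a[i]    7    7    7   10   10    4   13    1   11    6    8   10    9
L[i]    1    1    1    2    2    1    3    1    3    2    3    4    4

4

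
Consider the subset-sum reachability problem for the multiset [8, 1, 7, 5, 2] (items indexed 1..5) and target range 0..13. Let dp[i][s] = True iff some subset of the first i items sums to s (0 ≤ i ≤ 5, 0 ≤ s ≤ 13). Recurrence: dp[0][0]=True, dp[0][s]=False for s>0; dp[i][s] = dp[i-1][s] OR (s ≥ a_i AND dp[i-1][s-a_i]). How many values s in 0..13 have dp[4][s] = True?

i\s   0   1   2   3   4   5   6   7   8   9  10  11  12  13
  0   T   F   F   F   F   F   F   F   F   F   F   F   F   F
  1   T   F   F   F   F   F   F   F   T   F   F   F   F   F
  2   T   T   F   F   F   F   F   F   T   T   F   F   F   F
  3   T   T   F   F   F   F   F   T   T   T   F   F   F   F
  4   T   T   F   F   F   T   T   T   T   T   F   F   T   T
  5   T   T   T   T   F   T   T   T   T   T   T   T   T   T

9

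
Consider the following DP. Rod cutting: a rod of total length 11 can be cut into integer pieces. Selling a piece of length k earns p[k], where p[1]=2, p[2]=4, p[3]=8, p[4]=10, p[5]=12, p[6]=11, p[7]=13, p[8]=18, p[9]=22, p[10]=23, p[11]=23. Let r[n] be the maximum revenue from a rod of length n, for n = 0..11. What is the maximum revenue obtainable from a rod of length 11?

28

   n    0    1    2    3    4    5    6    7    8    9   10   11
r[n]    0    2    4    8   10   12   16   18   20   24   26   28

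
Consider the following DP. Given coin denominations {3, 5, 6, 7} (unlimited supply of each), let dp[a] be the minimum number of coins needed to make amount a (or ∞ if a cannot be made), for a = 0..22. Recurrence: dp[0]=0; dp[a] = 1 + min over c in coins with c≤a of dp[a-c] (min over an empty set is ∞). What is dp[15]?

 a  0  1  2  3  4  5  6  7  8  9 10 11 12 13 14 15 16 17 18 19 20 21 22
dp  0  -  -  1  -  1  1  1  2  2  2  2  2  2  2  3  3  3  3  3  3  3  4
(- denotes ∞ / unreachable)

3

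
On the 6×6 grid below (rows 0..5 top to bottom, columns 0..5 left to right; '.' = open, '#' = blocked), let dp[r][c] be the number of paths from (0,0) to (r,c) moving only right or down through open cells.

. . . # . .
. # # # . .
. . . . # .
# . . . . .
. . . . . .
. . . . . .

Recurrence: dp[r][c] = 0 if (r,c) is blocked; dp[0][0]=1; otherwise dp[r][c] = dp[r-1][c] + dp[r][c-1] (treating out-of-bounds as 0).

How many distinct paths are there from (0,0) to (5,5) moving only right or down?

r\c   0   1   2   3   4   5
  0   1   1   1   0   0   0
  1   1   0   0   0   0   0
  2   1   1   1   1   0   0
  3   0   1   2   3   3   3
  4   0   1   3   6   9  12
  5   0   1   4  10  19  31

31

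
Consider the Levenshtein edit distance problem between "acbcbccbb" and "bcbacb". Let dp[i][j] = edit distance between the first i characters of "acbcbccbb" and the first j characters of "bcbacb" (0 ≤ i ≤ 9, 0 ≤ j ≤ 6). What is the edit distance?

4

   ''  b  c  b  a  c  b
''  0  1  2  3  4  5  6
 a  1  1  2  3  3  4  5
 c  2  2  1  2  3  3  4
 b  3  2  2  1  2  3  3
 c  4  3  2  2  2  2  3
 b  5  4  3  2  3  3  2
 c  6  5  4  3  3  3  3
 c  7  6  5  4  4  3  4
 b  8  7  6  5  5  4  3
 b  9  8  7  6  6  5  4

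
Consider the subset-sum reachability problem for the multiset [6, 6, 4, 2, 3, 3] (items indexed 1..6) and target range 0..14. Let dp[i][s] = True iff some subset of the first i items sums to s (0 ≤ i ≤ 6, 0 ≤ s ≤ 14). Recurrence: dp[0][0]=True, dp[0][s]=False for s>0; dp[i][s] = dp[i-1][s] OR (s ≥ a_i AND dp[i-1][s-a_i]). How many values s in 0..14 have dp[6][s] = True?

14

i\s   0   1   2   3   4   5   6   7   8   9  10  11  12  13  14
  0   T   F   F   F   F   F   F   F   F   F   F   F   F   F   F
  1   T   F   F   F   F   F   T   F   F   F   F   F   F   F   F
  2   T   F   F   F   F   F   T   F   F   F   F   F   T   F   F
  3   T   F   F   F   T   F   T   F   F   F   T   F   T   F   F
  4   T   F   T   F   T   F   T   F   T   F   T   F   T   F   T
  5   T   F   T   T   T   T   T   T   T   T   T   T   T   T   T
  6   T   F   T   T   T   T   T   T   T   T   T   T   T   T   T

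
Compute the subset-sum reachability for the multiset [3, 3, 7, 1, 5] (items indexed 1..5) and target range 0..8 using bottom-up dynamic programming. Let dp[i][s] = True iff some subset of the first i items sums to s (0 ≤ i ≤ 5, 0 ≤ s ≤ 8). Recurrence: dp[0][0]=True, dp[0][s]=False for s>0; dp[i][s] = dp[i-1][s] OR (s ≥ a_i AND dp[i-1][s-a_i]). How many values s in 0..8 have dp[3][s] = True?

i\s   0   1   2   3   4   5   6   7   8
  0   T   F   F   F   F   F   F   F   F
  1   T   F   F   T   F   F   F   F   F
  2   T   F   F   T   F   F   T   F   F
  3   T   F   F   T   F   F   T   T   F
  4   T   T   F   T   T   F   T   T   T
  5   T   T   F   T   T   T   T   T   T

4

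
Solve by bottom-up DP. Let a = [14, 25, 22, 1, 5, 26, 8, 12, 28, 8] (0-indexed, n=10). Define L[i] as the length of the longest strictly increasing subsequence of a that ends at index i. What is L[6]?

3

   i    0    1    2    3    4    5    6    7    8    9
a[i]   14   25   22    1    5   26    8   12   28    8
L[i]    1    2    2    1    2    3    3    4    5    3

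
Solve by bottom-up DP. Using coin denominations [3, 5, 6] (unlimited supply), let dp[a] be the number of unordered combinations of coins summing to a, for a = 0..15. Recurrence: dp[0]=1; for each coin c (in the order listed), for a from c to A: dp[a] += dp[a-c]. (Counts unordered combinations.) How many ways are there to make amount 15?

4

after  coin     0     1     2     3     4     5     6     7     8     9    10    11    12    13    14    15
          3     1     0     0     1     0     0     1     0     0     1     0     0     1     0     0     1
          5     1     0     0     1     0     1     1     0     1     1     1     1     1     1     1     2
          6     1     0     0     1     0     1     2     0     1     2     1     2     3     1     2     4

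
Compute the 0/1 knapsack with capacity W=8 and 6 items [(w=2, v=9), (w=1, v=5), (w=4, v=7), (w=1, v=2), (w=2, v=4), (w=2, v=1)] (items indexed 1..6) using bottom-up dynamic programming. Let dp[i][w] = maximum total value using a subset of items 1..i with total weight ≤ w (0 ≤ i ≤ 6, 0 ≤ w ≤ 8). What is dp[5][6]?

i\w   0   1   2   3   4   5   6   7   8
  0   0   0   0   0   0   0   0   0   0
  1   0   0   9   9   9   9   9   9   9
  2   0   5   9  14  14  14  14  14  14
  3   0   5   9  14  14  14  16  21  21
  4   0   5   9  14  16  16  16  21  23
  5   0   5   9  14  16  18  20  21  23
  6   0   5   9  14  16  18  20  21  23

20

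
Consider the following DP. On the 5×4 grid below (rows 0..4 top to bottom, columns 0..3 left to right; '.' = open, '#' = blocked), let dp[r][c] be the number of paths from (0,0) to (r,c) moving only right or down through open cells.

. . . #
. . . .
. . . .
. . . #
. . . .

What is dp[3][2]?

r\c   0   1   2   3
  0   1   1   1   0
  1   1   2   3   3
  2   1   3   6   9
  3   1   4  10   0
  4   1   5  15  15

10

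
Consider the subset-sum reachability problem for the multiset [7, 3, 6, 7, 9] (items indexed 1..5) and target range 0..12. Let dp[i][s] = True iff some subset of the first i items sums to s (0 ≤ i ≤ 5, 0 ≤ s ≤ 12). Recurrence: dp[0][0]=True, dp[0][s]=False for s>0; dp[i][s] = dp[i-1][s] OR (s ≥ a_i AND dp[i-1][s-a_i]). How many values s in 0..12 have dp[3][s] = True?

i\s   0   1   2   3   4   5   6   7   8   9  10  11  12
  0   T   F   F   F   F   F   F   F   F   F   F   F   F
  1   T   F   F   F   F   F   F   T   F   F   F   F   F
  2   T   F   F   T   F   F   F   T   F   F   T   F   F
  3   T   F   F   T   F   F   T   T   F   T   T   F   F
  4   T   F   F   T   F   F   T   T   F   T   T   F   F
  5   T   F   F   T   F   F   T   T   F   T   T   F   T

6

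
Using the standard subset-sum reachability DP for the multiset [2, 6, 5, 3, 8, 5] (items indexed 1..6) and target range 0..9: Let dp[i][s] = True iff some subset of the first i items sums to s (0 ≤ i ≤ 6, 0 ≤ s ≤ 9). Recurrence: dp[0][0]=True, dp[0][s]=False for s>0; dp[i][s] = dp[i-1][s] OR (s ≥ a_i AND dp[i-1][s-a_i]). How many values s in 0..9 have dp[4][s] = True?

8

i\s   0   1   2   3   4   5   6   7   8   9
  0   T   F   F   F   F   F   F   F   F   F
  1   T   F   T   F   F   F   F   F   F   F
  2   T   F   T   F   F   F   T   F   T   F
  3   T   F   T   F   F   T   T   T   T   F
  4   T   F   T   T   F   T   T   T   T   T
  5   T   F   T   T   F   T   T   T   T   T
  6   T   F   T   T   F   T   T   T   T   T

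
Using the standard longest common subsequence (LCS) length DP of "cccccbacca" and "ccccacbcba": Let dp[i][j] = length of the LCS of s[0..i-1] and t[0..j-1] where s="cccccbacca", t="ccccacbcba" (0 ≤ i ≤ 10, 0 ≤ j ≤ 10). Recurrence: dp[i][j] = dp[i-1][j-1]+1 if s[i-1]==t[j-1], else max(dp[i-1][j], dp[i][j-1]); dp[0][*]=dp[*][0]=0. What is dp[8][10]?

7

   ''  c  c  c  c  a  c  b  c  b  a
''  0  0  0  0  0  0  0  0  0  0  0
 c  0  1  1  1  1  1  1  1  1  1  1
 c  0  1  2  2  2  2  2  2  2  2  2
 c  0  1  2  3  3  3  3  3  3  3  3
 c  0  1  2  3  4  4  4  4  4  4  4
 c  0  1  2  3  4  4  5  5  5  5  5
 b  0  1  2  3  4  4  5  6  6  6  6
 a  0  1  2  3  4  5  5  6  6  6  7
 c  0  1  2  3  4  5  6  6  7  7  7
 c  0  1  2  3  4  5  6  6  7  7  7
 a  0  1  2  3  4  5  6  6  7  7  8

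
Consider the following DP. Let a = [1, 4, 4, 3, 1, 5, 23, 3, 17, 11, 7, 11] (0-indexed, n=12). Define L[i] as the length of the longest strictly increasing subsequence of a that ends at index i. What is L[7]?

   i    0    1    2    3    4    5    6    7    8    9   10   11
a[i]    1    4    4    3    1    5   23    3   17   11    7   11
L[i]    1    2    2    2    1    3    4    2    4    4    4    5

2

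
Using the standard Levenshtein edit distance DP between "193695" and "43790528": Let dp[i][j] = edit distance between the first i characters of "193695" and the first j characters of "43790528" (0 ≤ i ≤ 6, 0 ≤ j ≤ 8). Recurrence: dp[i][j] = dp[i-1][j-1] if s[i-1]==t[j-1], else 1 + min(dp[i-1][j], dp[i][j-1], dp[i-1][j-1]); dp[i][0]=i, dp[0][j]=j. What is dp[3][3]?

   ''  4  3  7  9  0  5  2  8
''  0  1  2  3  4  5  6  7  8
 1  1  1  2  3  4  5  6  7  8
 9  2  2  2  3  3  4  5  6  7
 3  3  3  2  3  4  4  5  6  7
 6  4  4  3  3  4  5  5  6  7
 9  5  5  4  4  3  4  5  6  7
 5  6  6  5  5  4  4  4  5  6

3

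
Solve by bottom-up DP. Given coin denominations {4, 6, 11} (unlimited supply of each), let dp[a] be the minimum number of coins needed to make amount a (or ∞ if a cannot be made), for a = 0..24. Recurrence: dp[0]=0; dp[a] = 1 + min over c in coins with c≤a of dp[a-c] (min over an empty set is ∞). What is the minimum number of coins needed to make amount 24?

 a  0  1  2  3  4  5  6  7  8  9 10 11 12 13 14 15 16 17 18 19 20 21 22 23 24
dp  0  -  -  -  1  -  1  -  2  -  2  1  2  -  3  2  3  2  3  3  4  3  2  3  4
(- denotes ∞ / unreachable)

4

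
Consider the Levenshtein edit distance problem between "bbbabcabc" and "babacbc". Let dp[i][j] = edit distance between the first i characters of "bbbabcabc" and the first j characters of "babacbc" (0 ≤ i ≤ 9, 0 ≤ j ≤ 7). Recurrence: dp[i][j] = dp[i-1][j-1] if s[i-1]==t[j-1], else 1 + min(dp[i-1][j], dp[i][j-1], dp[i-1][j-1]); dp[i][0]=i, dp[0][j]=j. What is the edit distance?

3

   ''  b  a  b  a  c  b  c
''  0  1  2  3  4  5  6  7
 b  1  0  1  2  3  4  5  6
 b  2  1  1  1  2  3  4  5
 b  3  2  2  1  2  3  3  4
 a  4  3  2  2  1  2  3  4
 b  5  4  3  2  2  2  2  3
 c  6  5  4  3  3  2  3  2
 a  7  6  5  4  3  3  3  3
 b  8  7  6  5  4  4  3  4
 c  9  8  7  6  5  4  4  3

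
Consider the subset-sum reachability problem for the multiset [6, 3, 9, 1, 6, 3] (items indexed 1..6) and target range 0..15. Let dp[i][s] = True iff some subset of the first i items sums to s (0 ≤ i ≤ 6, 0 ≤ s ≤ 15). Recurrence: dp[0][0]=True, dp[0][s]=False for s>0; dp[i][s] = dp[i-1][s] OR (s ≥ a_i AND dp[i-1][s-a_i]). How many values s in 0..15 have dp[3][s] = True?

6

i\s   0   1   2   3   4   5   6   7   8   9  10  11  12  13  14  15
  0   T   F   F   F   F   F   F   F   F   F   F   F   F   F   F   F
  1   T   F   F   F   F   F   T   F   F   F   F   F   F   F   F   F
  2   T   F   F   T   F   F   T   F   F   T   F   F   F   F   F   F
  3   T   F   F   T   F   F   T   F   F   T   F   F   T   F   F   T
  4   T   T   F   T   T   F   T   T   F   T   T   F   T   T   F   T
  5   T   T   F   T   T   F   T   T   F   T   T   F   T   T   F   T
  6   T   T   F   T   T   F   T   T   F   T   T   F   T   T   F   T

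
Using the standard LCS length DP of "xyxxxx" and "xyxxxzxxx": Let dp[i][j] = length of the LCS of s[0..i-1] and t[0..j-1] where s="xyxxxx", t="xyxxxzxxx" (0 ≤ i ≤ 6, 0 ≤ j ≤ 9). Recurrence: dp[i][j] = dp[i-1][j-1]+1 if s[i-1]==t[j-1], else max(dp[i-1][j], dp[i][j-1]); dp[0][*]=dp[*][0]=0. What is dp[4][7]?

   ''  x  y  x  x  x  z  x  x  x
''  0  0  0  0  0  0  0  0  0  0
 x  0  1  1  1  1  1  1  1  1  1
 y  0  1  2  2  2  2  2  2  2  2
 x  0  1  2  3  3  3  3  3  3  3
 x  0  1  2  3  4  4  4  4  4  4
 x  0  1  2  3  4  5  5  5  5  5
 x  0  1  2  3  4  5  5  6  6  6

4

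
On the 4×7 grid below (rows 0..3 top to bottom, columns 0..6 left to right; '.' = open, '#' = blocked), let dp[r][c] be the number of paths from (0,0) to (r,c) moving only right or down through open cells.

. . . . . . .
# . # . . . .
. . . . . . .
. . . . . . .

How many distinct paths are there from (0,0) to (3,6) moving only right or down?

r\c   0   1   2   3   4   5   6
  0   1   1   1   1   1   1   1
  1   0   1   0   1   2   3   4
  2   0   1   1   2   4   7  11
  3   0   1   2   4   8  15  26

26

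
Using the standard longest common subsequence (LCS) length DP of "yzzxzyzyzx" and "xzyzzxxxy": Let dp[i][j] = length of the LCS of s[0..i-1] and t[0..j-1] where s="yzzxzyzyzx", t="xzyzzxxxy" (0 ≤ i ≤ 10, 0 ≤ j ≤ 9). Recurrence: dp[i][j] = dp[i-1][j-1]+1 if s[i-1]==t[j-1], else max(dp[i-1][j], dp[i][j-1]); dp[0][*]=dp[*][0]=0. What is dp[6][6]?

4

   ''  x  z  y  z  z  x  x  x  y
''  0  0  0  0  0  0  0  0  0  0
 y  0  0  0  1  1  1  1  1  1  1
 z  0  0  1  1  2  2  2  2  2  2
 z  0  0  1  1  2  3  3  3  3  3
 x  0  1  1  1  2  3  4  4  4  4
 z  0  1  2  2  2  3  4  4  4  4
 y  0  1  2  3  3  3  4  4  4  5
 z  0  1  2  3  4  4  4  4  4  5
 y  0  1  2  3  4  4  4  4  4  5
 z  0  1  2  3  4  5  5  5  5  5
 x  0  1  2  3  4  5  6  6  6  6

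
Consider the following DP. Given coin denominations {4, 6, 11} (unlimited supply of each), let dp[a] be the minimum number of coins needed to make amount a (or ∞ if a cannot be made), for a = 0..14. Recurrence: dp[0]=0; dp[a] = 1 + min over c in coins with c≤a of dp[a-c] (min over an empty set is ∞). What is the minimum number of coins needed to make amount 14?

 a  0  1  2  3  4  5  6  7  8  9 10 11 12 13 14
dp  0  -  -  -  1  -  1  -  2  -  2  1  2  -  3
(- denotes ∞ / unreachable)

3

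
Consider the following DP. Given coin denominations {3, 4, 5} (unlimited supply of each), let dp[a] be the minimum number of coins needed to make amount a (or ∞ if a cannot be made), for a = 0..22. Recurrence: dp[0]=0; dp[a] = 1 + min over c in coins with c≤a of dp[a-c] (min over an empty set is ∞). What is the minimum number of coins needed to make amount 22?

5

 a  0  1  2  3  4  5  6  7  8  9 10 11 12 13 14 15 16 17 18 19 20 21 22
dp  0  -  -  1  1  1  2  2  2  2  2  3  3  3  3  3  4  4  4  4  4  5  5
(- denotes ∞ / unreachable)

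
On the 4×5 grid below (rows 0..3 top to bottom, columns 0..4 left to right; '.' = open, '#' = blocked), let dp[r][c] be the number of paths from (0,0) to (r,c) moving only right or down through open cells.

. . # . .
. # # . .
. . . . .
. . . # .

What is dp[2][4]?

r\c   0   1   2   3   4
  0   1   1   0   0   0
  1   1   0   0   0   0
  2   1   1   1   1   1
  3   1   2   3   0   1

1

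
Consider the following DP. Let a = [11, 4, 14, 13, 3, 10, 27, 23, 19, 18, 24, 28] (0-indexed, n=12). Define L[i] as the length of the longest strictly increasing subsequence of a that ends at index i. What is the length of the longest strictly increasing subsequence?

   i    0    1    2    3    4    5    6    7    8    9   10   11
a[i]   11    4   14   13    3   10   27   23   19   18   24   28
L[i]    1    1    2    2    1    2    3    3    3    3    4    5

5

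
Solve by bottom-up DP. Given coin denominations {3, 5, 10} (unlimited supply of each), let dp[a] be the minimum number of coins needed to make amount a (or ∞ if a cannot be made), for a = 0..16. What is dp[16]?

 a  0  1  2  3  4  5  6  7  8  9 10 11 12 13 14 15 16
dp  0  -  -  1  -  1  2  -  2  3  1  3  4  2  4  2  3
(- denotes ∞ / unreachable)

3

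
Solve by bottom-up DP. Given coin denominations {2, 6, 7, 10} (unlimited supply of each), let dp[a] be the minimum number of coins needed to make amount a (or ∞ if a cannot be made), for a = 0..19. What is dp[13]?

 a  0  1  2  3  4  5  6  7  8  9 10 11 12 13 14 15 16 17 18 19
dp  0  -  1  -  2  -  1  1  2  2  1  3  2  2  2  3  2  2  3  3
(- denotes ∞ / unreachable)

2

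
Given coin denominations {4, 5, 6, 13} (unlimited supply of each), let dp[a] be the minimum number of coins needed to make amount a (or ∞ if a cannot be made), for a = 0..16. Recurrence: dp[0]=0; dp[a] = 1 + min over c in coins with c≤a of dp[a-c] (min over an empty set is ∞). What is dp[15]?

 a  0  1  2  3  4  5  6  7  8  9 10 11 12 13 14 15 16
dp  0  -  -  -  1  1  1  -  2  2  2  2  2  1  3  3  3
(- denotes ∞ / unreachable)

3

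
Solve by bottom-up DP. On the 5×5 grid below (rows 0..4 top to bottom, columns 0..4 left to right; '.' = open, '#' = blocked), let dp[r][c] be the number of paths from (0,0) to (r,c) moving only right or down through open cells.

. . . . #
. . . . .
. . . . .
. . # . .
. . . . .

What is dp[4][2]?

5

r\c   0   1   2   3   4
  0   1   1   1   1   0
  1   1   2   3   4   4
  2   1   3   6  10  14
  3   1   4   0  10  24
  4   1   5   5  15  39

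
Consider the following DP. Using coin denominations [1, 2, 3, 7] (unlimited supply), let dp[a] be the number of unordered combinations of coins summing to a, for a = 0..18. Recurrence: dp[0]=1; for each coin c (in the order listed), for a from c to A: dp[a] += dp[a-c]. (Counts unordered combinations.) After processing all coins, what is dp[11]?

after  coin     0     1     2     3     4     5     6     7     8     9    10    11    12    13    14    15    16    17    18
          1     1     1     1     1     1     1     1     1     1     1     1     1     1     1     1     1     1     1     1
          2     1     1     2     2     3     3     4     4     5     5     6     6     7     7     8     8     9     9    10
          3     1     1     2     3     4     5     7     8    10    12    14    16    19    21    24    27    30    33    37
          7     1     1     2     3     4     5     7     9    11    14    17    20    24    28    33    38    44    50    57

20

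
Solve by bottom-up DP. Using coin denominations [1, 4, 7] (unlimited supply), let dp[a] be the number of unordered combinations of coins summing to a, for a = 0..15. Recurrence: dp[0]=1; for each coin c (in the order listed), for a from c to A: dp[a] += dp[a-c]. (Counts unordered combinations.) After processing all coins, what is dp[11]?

5

after  coin     0     1     2     3     4     5     6     7     8     9    10    11    12    13    14    15
          1     1     1     1     1     1     1     1     1     1     1     1     1     1     1     1     1
          4     1     1     1     1     2     2     2     2     3     3     3     3     4     4     4     4
          7     1     1     1     1     2     2     2     3     4     4     4     5     6     6     7     8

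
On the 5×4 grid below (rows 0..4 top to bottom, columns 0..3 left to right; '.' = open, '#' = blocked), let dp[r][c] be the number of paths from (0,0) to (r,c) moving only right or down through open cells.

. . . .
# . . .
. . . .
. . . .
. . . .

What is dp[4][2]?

5

r\c   0   1   2   3
  0   1   1   1   1
  1   0   1   2   3
  2   0   1   3   6
  3   0   1   4  10
  4   0   1   5  15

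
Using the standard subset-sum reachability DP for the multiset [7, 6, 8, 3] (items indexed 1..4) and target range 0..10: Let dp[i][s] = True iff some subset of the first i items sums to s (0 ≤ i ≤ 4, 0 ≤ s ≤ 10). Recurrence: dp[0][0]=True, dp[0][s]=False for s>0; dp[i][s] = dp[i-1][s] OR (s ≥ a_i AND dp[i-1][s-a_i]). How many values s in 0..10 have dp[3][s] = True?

i\s   0   1   2   3   4   5   6   7   8   9  10
  0   T   F   F   F   F   F   F   F   F   F   F
  1   T   F   F   F   F   F   F   T   F   F   F
  2   T   F   F   F   F   F   T   T   F   F   F
  3   T   F   F   F   F   F   T   T   T   F   F
  4   T   F   F   T   F   F   T   T   T   T   T

4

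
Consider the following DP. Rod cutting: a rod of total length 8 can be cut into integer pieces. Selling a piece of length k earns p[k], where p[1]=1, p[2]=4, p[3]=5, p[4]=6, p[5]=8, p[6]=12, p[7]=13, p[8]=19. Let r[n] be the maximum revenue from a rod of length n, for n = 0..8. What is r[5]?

9

   n    0    1    2    3    4    5    6    7    8
r[n]    0    1    4    5    8    9   12   13   19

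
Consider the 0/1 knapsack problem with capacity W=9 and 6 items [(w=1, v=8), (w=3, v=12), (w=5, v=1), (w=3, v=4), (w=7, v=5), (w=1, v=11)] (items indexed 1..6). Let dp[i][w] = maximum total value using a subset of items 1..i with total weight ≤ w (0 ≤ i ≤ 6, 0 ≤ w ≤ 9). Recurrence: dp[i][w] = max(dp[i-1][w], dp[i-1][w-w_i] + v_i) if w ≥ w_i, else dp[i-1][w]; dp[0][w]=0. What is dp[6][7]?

31

i\w   0   1   2   3   4   5   6   7   8   9
  0   0   0   0   0   0   0   0   0   0   0
  1   0   8   8   8   8   8   8   8   8   8
  2   0   8   8  12  20  20  20  20  20  20
  3   0   8   8  12  20  20  20  20  20  21
  4   0   8   8  12  20  20  20  24  24  24
  5   0   8   8  12  20  20  20  24  24  24
  6   0  11  19  19  23  31  31  31  35  35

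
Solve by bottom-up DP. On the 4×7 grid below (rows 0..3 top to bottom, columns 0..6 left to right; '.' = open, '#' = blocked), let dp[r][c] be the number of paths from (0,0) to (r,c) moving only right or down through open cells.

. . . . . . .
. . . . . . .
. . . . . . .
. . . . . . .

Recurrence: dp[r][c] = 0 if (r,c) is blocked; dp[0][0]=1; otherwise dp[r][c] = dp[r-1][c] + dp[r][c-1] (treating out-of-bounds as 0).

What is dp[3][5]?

56

r\c   0   1   2   3   4   5   6
  0   1   1   1   1   1   1   1
  1   1   2   3   4   5   6   7
  2   1   3   6  10  15  21  28
  3   1   4  10  20  35  56  84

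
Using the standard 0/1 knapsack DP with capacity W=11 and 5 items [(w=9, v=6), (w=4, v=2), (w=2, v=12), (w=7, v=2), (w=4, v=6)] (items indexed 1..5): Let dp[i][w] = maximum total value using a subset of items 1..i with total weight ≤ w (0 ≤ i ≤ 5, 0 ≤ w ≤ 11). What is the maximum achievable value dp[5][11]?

i\w   0   1   2   3   4   5   6   7   8   9  10  11
  0   0   0   0   0   0   0   0   0   0   0   0   0
  1   0   0   0   0   0   0   0   0   0   6   6   6
  2   0   0   0   0   2   2   2   2   2   6   6   6
  3   0   0  12  12  12  12  14  14  14  14  14  18
  4   0   0  12  12  12  12  14  14  14  14  14  18
  5   0   0  12  12  12  12  18  18  18  18  20  20

20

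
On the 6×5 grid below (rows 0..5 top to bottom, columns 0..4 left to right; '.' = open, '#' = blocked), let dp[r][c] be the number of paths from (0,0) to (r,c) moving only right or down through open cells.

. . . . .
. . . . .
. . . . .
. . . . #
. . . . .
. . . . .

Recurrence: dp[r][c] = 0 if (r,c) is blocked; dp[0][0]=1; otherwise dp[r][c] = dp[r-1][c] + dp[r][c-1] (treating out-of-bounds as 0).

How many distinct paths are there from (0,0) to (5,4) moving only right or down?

r\c   0   1   2   3   4
  0   1   1   1   1   1
  1   1   2   3   4   5
  2   1   3   6  10  15
  3   1   4  10  20   0
  4   1   5  15  35  35
  5   1   6  21  56  91

91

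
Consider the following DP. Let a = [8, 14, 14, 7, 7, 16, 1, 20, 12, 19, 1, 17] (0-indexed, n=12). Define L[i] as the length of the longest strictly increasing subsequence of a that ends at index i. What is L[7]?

   i    0    1    2    3    4    5    6    7    8    9   10   11
a[i]    8   14   14    7    7   16    1   20   12   19    1   17
L[i]    1    2    2    1    1    3    1    4    2    4    1    4

4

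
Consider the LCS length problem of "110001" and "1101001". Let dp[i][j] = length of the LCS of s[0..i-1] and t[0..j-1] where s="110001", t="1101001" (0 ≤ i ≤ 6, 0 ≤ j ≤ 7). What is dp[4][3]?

3

   ''  1  1  0  1  0  0  1
''  0  0  0  0  0  0  0  0
 1  0  1  1  1  1  1  1  1
 1  0  1  2  2  2  2  2  2
 0  0  1  2  3  3  3  3  3
 0  0  1  2  3  3  4  4  4
 0  0  1  2  3  3  4  5  5
 1  0  1  2  3  4  4  5  6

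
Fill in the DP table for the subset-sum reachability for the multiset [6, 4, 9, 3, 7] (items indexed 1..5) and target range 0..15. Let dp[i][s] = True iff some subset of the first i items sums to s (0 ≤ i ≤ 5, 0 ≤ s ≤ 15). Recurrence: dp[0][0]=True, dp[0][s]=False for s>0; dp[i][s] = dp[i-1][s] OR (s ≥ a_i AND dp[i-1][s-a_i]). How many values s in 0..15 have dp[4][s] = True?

10

i\s   0   1   2   3   4   5   6   7   8   9  10  11  12  13  14  15
  0   T   F   F   F   F   F   F   F   F   F   F   F   F   F   F   F
  1   T   F   F   F   F   F   T   F   F   F   F   F   F   F   F   F
  2   T   F   F   F   T   F   T   F   F   F   T   F   F   F   F   F
  3   T   F   F   F   T   F   T   F   F   T   T   F   F   T   F   T
  4   T   F   F   T   T   F   T   T   F   T   T   F   T   T   F   T
  5   T   F   F   T   T   F   T   T   F   T   T   T   T   T   T   T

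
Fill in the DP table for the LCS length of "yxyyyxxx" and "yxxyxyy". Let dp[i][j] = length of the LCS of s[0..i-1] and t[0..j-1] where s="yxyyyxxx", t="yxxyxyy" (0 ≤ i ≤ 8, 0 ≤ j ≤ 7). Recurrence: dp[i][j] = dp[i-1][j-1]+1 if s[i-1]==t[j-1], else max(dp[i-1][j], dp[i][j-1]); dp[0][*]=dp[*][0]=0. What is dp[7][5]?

4

   ''  y  x  x  y  x  y  y
''  0  0  0  0  0  0  0  0
 y  0  1  1  1  1  1  1  1
 x  0  1  2  2  2  2  2  2
 y  0  1  2  2  3  3  3  3
 y  0  1  2  2  3  3  4  4
 y  0  1  2  2  3  3  4  5
 x  0  1  2  3  3  4  4  5
 x  0  1  2  3  3  4  4  5
 x  0  1  2  3  3  4  4  5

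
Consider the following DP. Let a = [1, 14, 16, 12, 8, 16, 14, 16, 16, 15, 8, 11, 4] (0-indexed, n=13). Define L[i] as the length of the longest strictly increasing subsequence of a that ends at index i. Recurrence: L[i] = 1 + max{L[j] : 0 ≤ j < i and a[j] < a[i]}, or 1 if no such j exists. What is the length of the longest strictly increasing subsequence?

4

   i    0    1    2    3    4    5    6    7    8    9   10   11   12
a[i]    1   14   16   12    8   16   14   16   16   15    8   11    4
L[i]    1    2    3    2    2    3    3    4    4    4    2    3    2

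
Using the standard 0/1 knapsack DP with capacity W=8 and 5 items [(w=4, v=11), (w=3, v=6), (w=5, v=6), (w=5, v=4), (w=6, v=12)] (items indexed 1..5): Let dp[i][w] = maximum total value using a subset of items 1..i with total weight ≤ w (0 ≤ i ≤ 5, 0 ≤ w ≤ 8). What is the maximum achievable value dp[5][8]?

i\w   0   1   2   3   4   5   6   7   8
  0   0   0   0   0   0   0   0   0   0
  1   0   0   0   0  11  11  11  11  11
  2   0   0   0   6  11  11  11  17  17
  3   0   0   0   6  11  11  11  17  17
  4   0   0   0   6  11  11  11  17  17
  5   0   0   0   6  11  11  12  17  17

17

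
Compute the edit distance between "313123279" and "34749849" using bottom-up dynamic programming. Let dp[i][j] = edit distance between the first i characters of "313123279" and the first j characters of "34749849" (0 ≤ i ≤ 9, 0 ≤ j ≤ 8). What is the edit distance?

7

   ''  3  4  7  4  9  8  4  9
''  0  1  2  3  4  5  6  7  8
 3  1  0  1  2  3  4  5  6  7
 1  2  1  1  2  3  4  5  6  7
 3  3  2  2  2  3  4  5  6  7
 1  4  3  3  3  3  4  5  6  7
 2  5  4  4  4  4  4  5  6  7
 3  6  5  5  5  5  5  5  6  7
 2  7  6  6  6  6  6  6  6  7
 7  8  7  7  6  7  7  7  7  7
 9  9  8  8  7  7  7  8  8  7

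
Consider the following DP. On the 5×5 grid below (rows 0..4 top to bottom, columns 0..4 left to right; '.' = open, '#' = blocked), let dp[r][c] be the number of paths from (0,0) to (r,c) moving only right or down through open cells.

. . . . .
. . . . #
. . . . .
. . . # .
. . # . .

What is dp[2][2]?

6

r\c   0   1   2   3   4
  0   1   1   1   1   1
  1   1   2   3   4   0
  2   1   3   6  10  10
  3   1   4  10   0  10
  4   1   5   0   0  10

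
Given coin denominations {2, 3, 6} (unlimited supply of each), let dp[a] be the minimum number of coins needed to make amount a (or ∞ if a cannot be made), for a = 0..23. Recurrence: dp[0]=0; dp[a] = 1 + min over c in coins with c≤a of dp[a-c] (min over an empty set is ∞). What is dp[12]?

2

 a  0  1  2  3  4  5  6  7  8  9 10 11 12 13 14 15 16 17 18 19 20 21 22 23
dp  0  -  1  1  2  2  1  3  2  2  3  3  2  4  3  3  4  4  3  5  4  4  5  5
(- denotes ∞ / unreachable)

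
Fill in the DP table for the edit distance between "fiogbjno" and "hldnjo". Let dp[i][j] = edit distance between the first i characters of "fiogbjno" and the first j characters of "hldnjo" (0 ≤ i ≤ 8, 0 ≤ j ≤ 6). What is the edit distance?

   ''  h  l  d  n  j  o
''  0  1  2  3  4  5  6
 f  1  1  2  3  4  5  6
 i  2  2  2  3  4  5  6
 o  3  3  3  3  4  5  5
 g  4  4  4  4  4  5  6
 b  5  5  5  5  5  5  6
 j  6  6  6  6  6  5  6
 n  7  7  7  7  6  6  6
 o  8  8  8  8  7  7  6

6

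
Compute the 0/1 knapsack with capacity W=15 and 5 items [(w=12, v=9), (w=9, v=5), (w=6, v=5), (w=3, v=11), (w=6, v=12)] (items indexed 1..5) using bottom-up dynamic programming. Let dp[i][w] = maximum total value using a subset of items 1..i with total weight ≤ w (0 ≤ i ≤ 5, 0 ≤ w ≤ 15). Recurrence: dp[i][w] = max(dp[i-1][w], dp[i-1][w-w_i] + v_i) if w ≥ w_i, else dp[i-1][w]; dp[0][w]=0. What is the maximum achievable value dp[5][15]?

i\w   0   1   2   3   4   5   6   7   8   9  10  11  12  13  14  15
  0   0   0   0   0   0   0   0   0   0   0   0   0   0   0   0   0
  1   0   0   0   0   0   0   0   0   0   0   0   0   9   9   9   9
  2   0   0   0   0   0   0   0   0   0   5   5   5   9   9   9   9
  3   0   0   0   0   0   0   5   5   5   5   5   5   9   9   9  10
  4   0   0   0  11  11  11  11  11  11  16  16  16  16  16  16  20
  5   0   0   0  11  11  11  12  12  12  23  23  23  23  23  23  28

28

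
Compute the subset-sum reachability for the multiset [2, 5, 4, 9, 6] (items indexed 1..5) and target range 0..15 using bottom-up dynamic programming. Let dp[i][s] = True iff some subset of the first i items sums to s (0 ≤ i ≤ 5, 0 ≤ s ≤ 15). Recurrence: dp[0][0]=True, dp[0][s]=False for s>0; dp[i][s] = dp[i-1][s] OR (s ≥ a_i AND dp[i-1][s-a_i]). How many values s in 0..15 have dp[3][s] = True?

8

i\s   0   1   2   3   4   5   6   7   8   9  10  11  12  13  14  15
  0   T   F   F   F   F   F   F   F   F   F   F   F   F   F   F   F
  1   T   F   T   F   F   F   F   F   F   F   F   F   F   F   F   F
  2   T   F   T   F   F   T   F   T   F   F   F   F   F   F   F   F
  3   T   F   T   F   T   T   T   T   F   T   F   T   F   F   F   F
  4   T   F   T   F   T   T   T   T   F   T   F   T   F   T   T   T
  5   T   F   T   F   T   T   T   T   T   T   T   T   T   T   T   T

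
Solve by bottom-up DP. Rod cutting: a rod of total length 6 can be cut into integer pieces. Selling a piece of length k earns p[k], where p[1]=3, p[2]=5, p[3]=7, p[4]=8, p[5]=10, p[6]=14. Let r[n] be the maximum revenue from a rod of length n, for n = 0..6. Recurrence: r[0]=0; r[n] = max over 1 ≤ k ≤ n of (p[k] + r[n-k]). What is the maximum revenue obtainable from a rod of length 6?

   n    0    1    2    3    4    5    6
r[n]    0    3    6    9   12   15   18

18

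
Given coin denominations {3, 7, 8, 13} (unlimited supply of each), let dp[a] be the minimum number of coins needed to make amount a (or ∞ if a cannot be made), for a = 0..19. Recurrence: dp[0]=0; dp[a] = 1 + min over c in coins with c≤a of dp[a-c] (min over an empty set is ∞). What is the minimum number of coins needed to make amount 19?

3

 a  0  1  2  3  4  5  6  7  8  9 10 11 12 13 14 15 16 17 18 19
dp  0  -  -  1  -  -  2  1  1  3  2  2  4  1  2  2  2  3  3  3
(- denotes ∞ / unreachable)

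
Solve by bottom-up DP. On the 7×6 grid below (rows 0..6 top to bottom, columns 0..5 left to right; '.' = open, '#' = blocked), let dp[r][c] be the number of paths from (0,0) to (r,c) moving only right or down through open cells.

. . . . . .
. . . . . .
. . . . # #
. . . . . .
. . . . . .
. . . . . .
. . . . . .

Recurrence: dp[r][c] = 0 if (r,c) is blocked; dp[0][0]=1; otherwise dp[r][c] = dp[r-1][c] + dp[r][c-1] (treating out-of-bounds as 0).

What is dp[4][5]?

75

r\c   0   1   2   3   4   5
  0   1   1   1   1   1   1
  1   1   2   3   4   5   6
  2   1   3   6  10   0   0
  3   1   4  10  20  20  20
  4   1   5  15  35  55  75
  5   1   6  21  56 111 186
  6   1   7  28  84 195 381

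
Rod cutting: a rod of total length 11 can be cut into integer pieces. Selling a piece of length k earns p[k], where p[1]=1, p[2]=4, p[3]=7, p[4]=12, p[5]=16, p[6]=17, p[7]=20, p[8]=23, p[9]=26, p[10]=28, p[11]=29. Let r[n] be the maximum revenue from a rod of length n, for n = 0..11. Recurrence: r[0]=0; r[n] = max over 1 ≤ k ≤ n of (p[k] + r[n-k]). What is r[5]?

16

   n    0    1    2    3    4    5    6    7    8    9   10   11
r[n]    0    1    4    7   12   16   17   20   24   28   32   33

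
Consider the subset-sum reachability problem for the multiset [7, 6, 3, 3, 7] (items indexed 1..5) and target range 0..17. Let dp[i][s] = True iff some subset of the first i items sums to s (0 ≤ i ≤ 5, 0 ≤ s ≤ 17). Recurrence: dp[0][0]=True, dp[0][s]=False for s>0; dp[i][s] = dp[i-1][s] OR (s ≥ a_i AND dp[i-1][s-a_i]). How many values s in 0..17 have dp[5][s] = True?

11

i\s   0   1   2   3   4   5   6   7   8   9  10  11  12  13  14  15  16  17
  0   T   F   F   F   F   F   F   F   F   F   F   F   F   F   F   F   F   F
  1   T   F   F   F   F   F   F   T   F   F   F   F   F   F   F   F   F   F
  2   T   F   F   F   F   F   T   T   F   F   F   F   F   T   F   F   F   F
  3   T   F   F   T   F   F   T   T   F   T   T   F   F   T   F   F   T   F
  4   T   F   F   T   F   F   T   T   F   T   T   F   T   T   F   F   T   F
  5   T   F   F   T   F   F   T   T   F   T   T   F   T   T   T   F   T   T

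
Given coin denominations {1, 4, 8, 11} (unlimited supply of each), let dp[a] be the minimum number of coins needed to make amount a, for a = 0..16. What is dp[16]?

 a  0  1  2  3  4  5  6  7  8  9 10 11 12 13 14 15 16
dp  0  1  2  3  1  2  3  4  1  2  3  1  2  3  4  2  2

2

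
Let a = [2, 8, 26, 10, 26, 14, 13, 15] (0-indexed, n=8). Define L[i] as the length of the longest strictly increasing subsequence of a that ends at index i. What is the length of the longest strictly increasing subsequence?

5

   i    0    1    2    3    4    5    6    7
a[i]    2    8   26   10   26   14   13   15
L[i]    1    2    3    3    4    4    4    5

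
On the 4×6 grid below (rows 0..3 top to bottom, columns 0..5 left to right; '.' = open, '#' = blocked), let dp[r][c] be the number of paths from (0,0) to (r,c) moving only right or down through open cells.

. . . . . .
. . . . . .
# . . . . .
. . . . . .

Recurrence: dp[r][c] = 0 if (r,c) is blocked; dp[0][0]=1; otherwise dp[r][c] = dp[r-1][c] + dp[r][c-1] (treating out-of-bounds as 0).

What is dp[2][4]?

14

r\c   0   1   2   3   4   5
  0   1   1   1   1   1   1
  1   1   2   3   4   5   6
  2   0   2   5   9  14  20
  3   0   2   7  16  30  50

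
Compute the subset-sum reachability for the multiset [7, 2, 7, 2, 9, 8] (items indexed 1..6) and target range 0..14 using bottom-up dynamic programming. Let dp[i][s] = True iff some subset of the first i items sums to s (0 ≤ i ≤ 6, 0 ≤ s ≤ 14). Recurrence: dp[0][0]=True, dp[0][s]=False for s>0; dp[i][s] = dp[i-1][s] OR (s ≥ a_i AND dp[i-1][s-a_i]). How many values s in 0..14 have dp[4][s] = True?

7

i\s   0   1   2   3   4   5   6   7   8   9  10  11  12  13  14
  0   T   F   F   F   F   F   F   F   F   F   F   F   F   F   F
  1   T   F   F   F   F   F   F   T   F   F   F   F   F   F   F
  2   T   F   T   F   F   F   F   T   F   T   F   F   F   F   F
  3   T   F   T   F   F   F   F   T   F   T   F   F   F   F   T
  4   T   F   T   F   T   F   F   T   F   T   F   T   F   F   T
  5   T   F   T   F   T   F   F   T   F   T   F   T   F   T   T
  6   T   F   T   F   T   F   F   T   T   T   T   T   T   T   T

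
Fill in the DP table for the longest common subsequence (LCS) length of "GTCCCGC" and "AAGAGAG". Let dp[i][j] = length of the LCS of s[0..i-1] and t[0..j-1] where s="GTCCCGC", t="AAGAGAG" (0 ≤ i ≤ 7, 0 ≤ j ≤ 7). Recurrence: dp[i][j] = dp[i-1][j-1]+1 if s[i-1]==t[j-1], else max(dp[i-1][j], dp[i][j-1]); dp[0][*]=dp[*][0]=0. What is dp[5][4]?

1

   ''  A  A  G  A  G  A  G
''  0  0  0  0  0  0  0  0
 G  0  0  0  1  1  1  1  1
 T  0  0  0  1  1  1  1  1
 C  0  0  0  1  1  1  1  1
 C  0  0  0  1  1  1  1  1
 C  0  0  0  1  1  1  1  1
 G  0  0  0  1  1  2  2  2
 C  0  0  0  1  1  2  2  2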